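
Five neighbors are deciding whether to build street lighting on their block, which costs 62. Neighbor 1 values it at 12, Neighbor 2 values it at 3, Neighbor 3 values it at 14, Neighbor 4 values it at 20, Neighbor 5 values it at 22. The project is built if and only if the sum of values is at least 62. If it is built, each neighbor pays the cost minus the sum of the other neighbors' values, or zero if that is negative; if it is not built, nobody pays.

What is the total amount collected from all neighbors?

Total value 71 ≥ cost 62, so it is built.
Neighbor 1: others sum to 59; max(0, 62 - 59) = 3.
Neighbor 2: others sum to 68; max(0, 62 - 68) = 0.
Neighbor 3: others sum to 57; max(0, 62 - 57) = 5.
Neighbor 4: others sum to 51; max(0, 62 - 51) = 11.
Neighbor 5: others sum to 49; max(0, 62 - 49) = 13.
Total collected = 3 + 0 + 5 + 11 + 13 = 32.

32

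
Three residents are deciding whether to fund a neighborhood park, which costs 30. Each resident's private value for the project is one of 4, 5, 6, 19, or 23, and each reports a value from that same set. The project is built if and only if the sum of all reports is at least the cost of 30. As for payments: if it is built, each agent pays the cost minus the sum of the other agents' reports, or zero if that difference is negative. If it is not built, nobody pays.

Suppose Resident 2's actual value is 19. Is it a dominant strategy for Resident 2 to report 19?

Yes

Check each profile of the others' reports and compare truth against every alternative report.
Others report (19, 19): truth gives 19, best alternative gives 19.
Others report (19, 23): truth gives 19, best alternative gives 19.
Others report (23, 19): truth gives 19, best alternative gives 19.
Others report (23, 23): truth gives 19, best alternative gives 19.
Others report (6, 23): truth gives 18, best alternative gives 18.
Others report (23, 6): truth gives 18, best alternative gives 18.
(Remaining 19 profiles checked similarly; truth is weakly best in each.)
In every case the truthful report is at least as good as any alternative, so it is a dominant strategy.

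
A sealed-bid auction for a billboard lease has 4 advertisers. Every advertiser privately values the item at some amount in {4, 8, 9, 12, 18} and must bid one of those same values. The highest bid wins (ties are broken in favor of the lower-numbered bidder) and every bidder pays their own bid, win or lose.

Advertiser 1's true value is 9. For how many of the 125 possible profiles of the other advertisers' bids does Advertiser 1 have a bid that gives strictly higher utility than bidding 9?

106

Others bid (4, 4, 4): truth gives 0; bid 4 gives 5 > 0. Violating.
Others bid (4, 4, 8): truth gives 0; bid 8 gives 1 > 0. Violating.
Others bid (4, 4, 12): truth gives -9; bid 12 gives -3 > -9. Violating.
Others bid (4, 4, 18): truth gives -9; bid 4 gives -4 > -9. Violating.
Others bid (4, 4, 9): truth gives 0; no alternative beats it.
Others bid (4, 8, 9): truth gives 0; no alternative beats it.
(Checking all 125 profiles: 106 have a profitable deviation, 19 do not.)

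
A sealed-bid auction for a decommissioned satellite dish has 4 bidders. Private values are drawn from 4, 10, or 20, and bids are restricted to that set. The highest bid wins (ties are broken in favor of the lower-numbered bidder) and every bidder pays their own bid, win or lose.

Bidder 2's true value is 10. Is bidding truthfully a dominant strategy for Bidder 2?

No

Consider the case where Bidder 1 bids 4, Bidder 3 bids 4 and Bidder 4 bids 20.
Truthful bid 10: loses but pays 10, utility -10.
Bid 4 instead: loses but pays 4, utility -4.
Since -4 > -10, bidding 4 is strictly better here, so truthful bidding is not dominant.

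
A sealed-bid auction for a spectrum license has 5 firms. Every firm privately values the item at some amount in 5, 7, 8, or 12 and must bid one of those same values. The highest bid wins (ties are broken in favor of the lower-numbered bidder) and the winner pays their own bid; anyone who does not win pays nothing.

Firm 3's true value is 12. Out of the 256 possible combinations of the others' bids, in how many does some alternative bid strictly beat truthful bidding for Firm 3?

36

Others bid (5, 5, 5, 5): truth gives 0; bid 7 gives 5 > 0. Violating.
Others bid (5, 5, 5, 7): truth gives 0; bid 7 gives 5 > 0. Violating.
Others bid (5, 5, 5, 8): truth gives 0; bid 8 gives 4 > 0. Violating.
Others bid (5, 5, 7, 5): truth gives 0; bid 7 gives 5 > 0. Violating.
Others bid (5, 5, 5, 12): truth gives 0; no alternative beats it.
Others bid (5, 5, 7, 12): truth gives 0; no alternative beats it.
(Checking all 256 profiles: 36 have a profitable deviation, 220 do not.)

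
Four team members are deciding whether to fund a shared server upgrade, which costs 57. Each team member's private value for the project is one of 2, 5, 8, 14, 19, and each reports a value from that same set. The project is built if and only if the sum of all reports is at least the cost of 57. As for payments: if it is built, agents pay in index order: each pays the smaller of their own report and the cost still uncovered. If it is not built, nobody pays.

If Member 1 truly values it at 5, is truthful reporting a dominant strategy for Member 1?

Consider the case where Member 2 reports 19, Member 3 reports 19 and Member 4 reports 19.
Truthful report 5: project built, pays 5, utility 5 - 5 = 0.
Report 2 instead: project built, pays 2, utility 5 - 2 = 3.
Since 3 > 0, reporting 2 is strictly better here, so truthful reporting is not dominant.

No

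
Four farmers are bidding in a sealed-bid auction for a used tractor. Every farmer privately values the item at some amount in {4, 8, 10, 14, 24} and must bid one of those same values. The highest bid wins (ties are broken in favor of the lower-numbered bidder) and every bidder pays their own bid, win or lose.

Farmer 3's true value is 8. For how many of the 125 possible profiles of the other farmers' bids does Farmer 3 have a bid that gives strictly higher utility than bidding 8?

Others bid (4, 4, 10): truth gives -8; bid 10 gives -2 > -8. Violating.
Others bid (4, 4, 14): truth gives -8; bid 4 gives -4 > -8. Violating.
Others bid (4, 4, 24): truth gives -8; bid 4 gives -4 > -8. Violating.
Others bid (4, 8, 4): truth gives -8; bid 10 gives -2 > -8. Violating.
Others bid (4, 4, 4): truth gives 0; no alternative beats it.
Others bid (4, 4, 8): truth gives 0; no alternative beats it.
(Checking all 125 profiles: 123 have a profitable deviation, 2 do not.)

123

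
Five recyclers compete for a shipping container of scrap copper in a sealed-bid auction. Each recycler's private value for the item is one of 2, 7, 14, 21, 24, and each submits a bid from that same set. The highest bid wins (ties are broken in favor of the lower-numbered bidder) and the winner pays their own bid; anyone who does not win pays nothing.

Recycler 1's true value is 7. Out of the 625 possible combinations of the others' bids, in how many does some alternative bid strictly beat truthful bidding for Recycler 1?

1

Others bid (2, 2, 2, 2): truth gives 0; bid 2 gives 5 > 0. Violating.
Others bid (2, 2, 2, 7): truth gives 0; no alternative beats it.
Others bid (2, 2, 2, 14): truth gives 0; no alternative beats it.
(Checking all 625 profiles: 1 has a profitable deviation, 624 do not.)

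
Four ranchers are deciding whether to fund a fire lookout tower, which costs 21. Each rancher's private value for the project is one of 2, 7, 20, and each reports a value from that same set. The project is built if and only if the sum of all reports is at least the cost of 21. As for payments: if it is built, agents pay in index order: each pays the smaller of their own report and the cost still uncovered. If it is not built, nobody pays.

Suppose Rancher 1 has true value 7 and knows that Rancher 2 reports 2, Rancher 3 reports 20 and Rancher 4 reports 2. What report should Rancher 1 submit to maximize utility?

Report 2: project built, pays 2, utility 7 - 2 = 5.
Report 7: project built, pays 7, utility 7 - 7 = 0.
Report 20: project built, pays 20, utility 7 - 20 = -13.
The best choice is 2 with utility 5.

2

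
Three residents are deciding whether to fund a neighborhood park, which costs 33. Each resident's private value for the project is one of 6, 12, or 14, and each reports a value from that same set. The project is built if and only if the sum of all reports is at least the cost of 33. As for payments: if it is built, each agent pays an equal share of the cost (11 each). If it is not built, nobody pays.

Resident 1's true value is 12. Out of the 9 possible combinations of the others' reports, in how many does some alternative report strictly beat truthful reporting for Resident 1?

Others report (6, 14): truth gives 0; report 14 gives 1 > 0. Violating.
Others report (14, 6): truth gives 0; report 14 gives 1 > 0. Violating.
Others report (6, 6): truth gives 0; no alternative beats it.
Others report (6, 12): truth gives 0; no alternative beats it.
(Checking all 9 profiles: 2 have a profitable deviation, 7 do not.)

2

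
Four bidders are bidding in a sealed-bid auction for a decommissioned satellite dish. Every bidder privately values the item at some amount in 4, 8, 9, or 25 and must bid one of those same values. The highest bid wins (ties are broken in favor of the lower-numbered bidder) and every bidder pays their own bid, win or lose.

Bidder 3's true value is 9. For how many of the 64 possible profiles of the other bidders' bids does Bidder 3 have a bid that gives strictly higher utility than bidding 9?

54

Others bid (4, 4, 4): truth gives 0; bid 8 gives 1 > 0. Violating.
Others bid (4, 4, 8): truth gives 0; bid 8 gives 1 > 0. Violating.
Others bid (4, 4, 25): truth gives -9; bid 4 gives -4 > -9. Violating.
Others bid (4, 8, 25): truth gives -9; bid 4 gives -4 > -9. Violating.
Others bid (4, 4, 9): truth gives 0; no alternative beats it.
Others bid (4, 8, 4): truth gives 0; no alternative beats it.
(Checking all 64 profiles: 54 have a profitable deviation, 10 do not.)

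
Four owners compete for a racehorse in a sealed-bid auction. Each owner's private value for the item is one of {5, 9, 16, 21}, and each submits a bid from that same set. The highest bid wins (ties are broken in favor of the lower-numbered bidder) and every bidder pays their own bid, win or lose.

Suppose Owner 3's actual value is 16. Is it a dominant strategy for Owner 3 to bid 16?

Consider the case where Owner 1 bids 5, Owner 2 bids 5 and Owner 4 bids 5.
Truthful bid 16: wins, pays 16, utility 16 - 16 = 0.
Bid 9 instead: wins, pays 9, utility 16 - 9 = 7.
Since 7 > 0, bidding 9 is strictly better here, so truthful bidding is not dominant.

No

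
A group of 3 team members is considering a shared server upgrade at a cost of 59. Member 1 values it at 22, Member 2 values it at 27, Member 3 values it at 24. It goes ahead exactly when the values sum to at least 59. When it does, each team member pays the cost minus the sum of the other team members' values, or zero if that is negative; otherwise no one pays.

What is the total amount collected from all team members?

Total value 73 ≥ cost 59, so it is built.
Member 1: others sum to 51; max(0, 59 - 51) = 8.
Member 2: others sum to 46; max(0, 59 - 46) = 13.
Member 3: others sum to 49; max(0, 59 - 49) = 10.
Total collected = 8 + 13 + 10 = 31.

31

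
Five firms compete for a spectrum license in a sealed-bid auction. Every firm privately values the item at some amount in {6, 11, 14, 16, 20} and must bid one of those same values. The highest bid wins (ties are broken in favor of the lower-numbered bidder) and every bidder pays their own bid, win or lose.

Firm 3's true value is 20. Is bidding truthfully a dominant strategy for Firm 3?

Consider the case where Firm 1 bids 6, Firm 2 bids 6, Firm 4 bids 6 and Firm 5 bids 6.
Truthful bid 20: wins, pays 20, utility 20 - 20 = 0.
Bid 11 instead: wins, pays 11, utility 20 - 11 = 9.
Since 9 > 0, bidding 11 is strictly better here, so truthful bidding is not dominant.

No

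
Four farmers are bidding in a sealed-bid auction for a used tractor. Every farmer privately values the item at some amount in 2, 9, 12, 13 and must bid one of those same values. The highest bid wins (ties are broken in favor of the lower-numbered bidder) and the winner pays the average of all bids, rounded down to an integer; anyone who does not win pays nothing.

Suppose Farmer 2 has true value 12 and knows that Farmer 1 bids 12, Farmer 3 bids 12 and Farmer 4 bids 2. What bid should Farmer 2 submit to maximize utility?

13

Bid 2: loses, pays 0, utility 0.
Bid 9: loses, pays 0, utility 0.
Bid 12: loses, pays 0, utility 0.
Bid 13: wins, pays 9, utility 12 - 9 = 3.
The best choice is 13 with utility 3.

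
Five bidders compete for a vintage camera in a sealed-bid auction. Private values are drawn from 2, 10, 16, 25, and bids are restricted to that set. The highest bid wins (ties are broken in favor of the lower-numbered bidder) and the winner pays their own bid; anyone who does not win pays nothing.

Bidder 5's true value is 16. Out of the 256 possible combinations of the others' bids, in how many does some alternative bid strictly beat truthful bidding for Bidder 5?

Others bid (2, 2, 2, 2): truth gives 0; bid 10 gives 6 > 0. Violating.
Others bid (2, 2, 2, 10): truth gives 0; no alternative beats it.
Others bid (2, 2, 2, 16): truth gives 0; no alternative beats it.
(Checking all 256 profiles: 1 has a profitable deviation, 255 do not.)

1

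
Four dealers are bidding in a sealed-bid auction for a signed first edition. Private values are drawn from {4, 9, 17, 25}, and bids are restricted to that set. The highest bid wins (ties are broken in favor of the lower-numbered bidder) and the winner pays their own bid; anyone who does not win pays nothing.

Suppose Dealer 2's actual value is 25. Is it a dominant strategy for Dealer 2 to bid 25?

Consider the case where Dealer 1 bids 4, Dealer 3 bids 4 and Dealer 4 bids 4.
Truthful bid 25: wins, pays 25, utility 25 - 25 = 0.
Bid 9 instead: wins, pays 9, utility 25 - 9 = 16.
Since 16 > 0, bidding 9 is strictly better here, so truthful bidding is not dominant.

No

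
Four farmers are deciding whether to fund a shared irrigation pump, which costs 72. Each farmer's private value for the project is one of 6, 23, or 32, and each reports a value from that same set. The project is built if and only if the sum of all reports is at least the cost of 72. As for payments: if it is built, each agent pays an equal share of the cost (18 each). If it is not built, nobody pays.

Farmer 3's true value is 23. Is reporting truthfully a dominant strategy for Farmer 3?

Consider the case where Farmer 1 reports 6, Farmer 2 reports 6 and Farmer 4 reports 32.
Truthful report 23: project not built, utility 0.
Report 32 instead: project built, pays 18, utility 23 - 18 = 5.
Since 5 > 0, reporting 32 is strictly better here, so truthful reporting is not dominant.

No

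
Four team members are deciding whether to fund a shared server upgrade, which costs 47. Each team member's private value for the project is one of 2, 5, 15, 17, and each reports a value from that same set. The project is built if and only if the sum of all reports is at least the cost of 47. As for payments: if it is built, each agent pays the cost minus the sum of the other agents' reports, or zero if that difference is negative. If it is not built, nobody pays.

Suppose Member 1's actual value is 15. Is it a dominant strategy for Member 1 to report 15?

Yes

Check each profile of the others' reports and compare truth against every alternative report.
Others report (15, 15, 17): truth gives 15, best alternative gives 15.
Others report (15, 17, 15): truth gives 15, best alternative gives 15.
Others report (15, 17, 17): truth gives 15, best alternative gives 15.
Others report (17, 15, 15): truth gives 15, best alternative gives 15.
Others report (17, 15, 17): truth gives 15, best alternative gives 15.
Others report (17, 17, 15): truth gives 15, best alternative gives 15.
(Remaining 58 profiles checked similarly; truth is weakly best in each.)
In every case the truthful report is at least as good as any alternative, so it is a dominant strategy.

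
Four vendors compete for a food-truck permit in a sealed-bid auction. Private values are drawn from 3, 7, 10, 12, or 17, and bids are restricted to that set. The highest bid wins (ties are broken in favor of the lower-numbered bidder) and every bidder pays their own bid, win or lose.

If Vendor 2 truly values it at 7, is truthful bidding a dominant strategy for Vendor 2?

Consider the case where Vendor 1 bids 3, Vendor 3 bids 3 and Vendor 4 bids 10.
Truthful bid 7: loses but pays 7, utility -7.
Bid 3 instead: loses but pays 3, utility -3.
Since -3 > -7, bidding 3 is strictly better here, so truthful bidding is not dominant.

No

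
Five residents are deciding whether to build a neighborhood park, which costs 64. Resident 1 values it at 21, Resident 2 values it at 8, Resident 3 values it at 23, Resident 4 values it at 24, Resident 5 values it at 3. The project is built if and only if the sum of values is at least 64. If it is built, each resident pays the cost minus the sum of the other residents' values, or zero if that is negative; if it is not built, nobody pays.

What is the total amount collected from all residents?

23

Total value 79 ≥ cost 64, so it is built.
Resident 1: others sum to 58; max(0, 64 - 58) = 6.
Resident 2: others sum to 71; max(0, 64 - 71) = 0.
Resident 3: others sum to 56; max(0, 64 - 56) = 8.
Resident 4: others sum to 55; max(0, 64 - 55) = 9.
Resident 5: others sum to 76; max(0, 64 - 76) = 0.
Total collected = 6 + 0 + 8 + 9 + 0 = 23.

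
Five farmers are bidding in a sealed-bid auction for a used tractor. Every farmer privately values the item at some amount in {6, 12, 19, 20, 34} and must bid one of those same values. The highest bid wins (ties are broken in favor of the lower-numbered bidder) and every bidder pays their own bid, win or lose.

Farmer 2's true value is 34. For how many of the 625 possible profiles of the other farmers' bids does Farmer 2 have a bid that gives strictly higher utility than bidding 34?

Others bid (6, 6, 6, 6): truth gives 0; bid 12 gives 22 > 0. Violating.
Others bid (6, 6, 6, 12): truth gives 0; bid 12 gives 22 > 0. Violating.
Others bid (6, 6, 6, 19): truth gives 0; bid 19 gives 15 > 0. Violating.
Others bid (6, 6, 6, 20): truth gives 0; bid 20 gives 14 > 0. Violating.
Others bid (6, 6, 6, 34): truth gives 0; no alternative beats it.
Others bid (6, 6, 12, 34): truth gives 0; no alternative beats it.
(Checking all 625 profiles: 317 have a profitable deviation, 308 do not.)

317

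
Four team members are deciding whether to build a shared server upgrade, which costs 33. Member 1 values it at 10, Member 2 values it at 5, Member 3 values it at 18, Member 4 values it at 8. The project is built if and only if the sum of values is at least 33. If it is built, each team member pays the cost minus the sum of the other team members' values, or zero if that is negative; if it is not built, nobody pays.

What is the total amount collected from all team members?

12

Total value 41 ≥ cost 33, so it is built.
Member 1: others sum to 31; max(0, 33 - 31) = 2.
Member 2: others sum to 36; max(0, 33 - 36) = 0.
Member 3: others sum to 23; max(0, 33 - 23) = 10.
Member 4: others sum to 33; max(0, 33 - 33) = 0.
Total collected = 2 + 0 + 10 + 0 = 12.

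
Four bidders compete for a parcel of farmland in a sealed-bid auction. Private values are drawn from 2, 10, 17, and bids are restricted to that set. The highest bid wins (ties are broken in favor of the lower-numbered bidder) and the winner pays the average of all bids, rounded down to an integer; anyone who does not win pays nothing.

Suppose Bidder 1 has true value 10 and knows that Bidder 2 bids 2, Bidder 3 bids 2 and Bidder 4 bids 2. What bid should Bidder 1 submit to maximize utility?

2

Bid 2: wins, pays 2, utility 10 - 2 = 8.
Bid 10: wins, pays 4, utility 10 - 4 = 6.
Bid 17: wins, pays 5, utility 10 - 5 = 5.
The best choice is 2 with utility 8.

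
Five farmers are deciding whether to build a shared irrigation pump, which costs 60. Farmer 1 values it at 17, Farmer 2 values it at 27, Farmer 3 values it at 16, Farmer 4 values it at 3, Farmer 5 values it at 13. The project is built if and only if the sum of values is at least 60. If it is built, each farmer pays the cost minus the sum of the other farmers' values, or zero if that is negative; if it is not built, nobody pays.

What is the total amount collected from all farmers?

Total value 76 ≥ cost 60, so it is built.
Farmer 1: others sum to 59; max(0, 60 - 59) = 1.
Farmer 2: others sum to 49; max(0, 60 - 49) = 11.
Farmer 3: others sum to 60; max(0, 60 - 60) = 0.
Farmer 4: others sum to 73; max(0, 60 - 73) = 0.
Farmer 5: others sum to 63; max(0, 60 - 63) = 0.
Total collected = 1 + 11 + 0 + 0 + 0 = 12.

12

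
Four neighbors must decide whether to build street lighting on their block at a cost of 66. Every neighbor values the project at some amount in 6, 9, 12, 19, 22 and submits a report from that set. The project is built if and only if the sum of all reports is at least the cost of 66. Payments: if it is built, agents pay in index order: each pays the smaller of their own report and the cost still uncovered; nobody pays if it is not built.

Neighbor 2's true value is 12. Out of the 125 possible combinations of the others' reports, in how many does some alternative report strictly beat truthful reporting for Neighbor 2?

Others report (19, 19, 19): truth gives 0; report 9 gives 3 > 0. Violating.
Others report (19, 19, 22): truth gives 0; report 6 gives 6 > 0. Violating.
Others report (19, 22, 19): truth gives 0; report 6 gives 6 > 0. Violating.
Others report (19, 22, 22): truth gives 0; report 6 gives 6 > 0. Violating.
Others report (6, 6, 6): truth gives 0; no alternative beats it.
Others report (6, 6, 9): truth gives 0; no alternative beats it.
(Checking all 125 profiles: 8 have a profitable deviation, 117 do not.)

8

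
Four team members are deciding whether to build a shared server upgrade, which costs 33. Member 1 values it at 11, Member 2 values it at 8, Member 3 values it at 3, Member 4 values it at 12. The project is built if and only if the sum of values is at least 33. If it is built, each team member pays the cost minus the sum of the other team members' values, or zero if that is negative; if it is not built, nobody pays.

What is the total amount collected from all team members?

30

Total value 34 ≥ cost 33, so it is built.
Member 1: others sum to 23; max(0, 33 - 23) = 10.
Member 2: others sum to 26; max(0, 33 - 26) = 7.
Member 3: others sum to 31; max(0, 33 - 31) = 2.
Member 4: others sum to 22; max(0, 33 - 22) = 11.
Total collected = 10 + 7 + 2 + 11 = 30.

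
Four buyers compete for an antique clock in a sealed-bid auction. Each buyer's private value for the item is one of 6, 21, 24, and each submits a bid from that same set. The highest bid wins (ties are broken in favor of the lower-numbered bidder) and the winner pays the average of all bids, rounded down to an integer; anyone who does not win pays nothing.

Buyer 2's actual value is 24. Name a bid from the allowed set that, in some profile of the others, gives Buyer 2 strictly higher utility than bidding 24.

Suppose Buyer 1 bids 6, Buyer 3 bids 6 and Buyer 4 bids 6.
Bid 24: wins, pays 10, utility 24 - 10 = 14.
Bid 21: wins, pays 9, utility 24 - 9 = 15.
So bidding 21 beats truth here (15 > 14).

21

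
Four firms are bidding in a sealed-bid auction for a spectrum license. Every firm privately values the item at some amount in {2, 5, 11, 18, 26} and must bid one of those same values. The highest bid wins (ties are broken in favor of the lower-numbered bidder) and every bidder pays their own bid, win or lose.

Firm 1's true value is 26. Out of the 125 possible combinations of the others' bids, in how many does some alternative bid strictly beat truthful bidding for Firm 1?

Others bid (2, 2, 2): truth gives 0; bid 2 gives 24 > 0. Violating.
Others bid (2, 2, 5): truth gives 0; bid 5 gives 21 > 0. Violating.
Others bid (2, 2, 11): truth gives 0; bid 11 gives 15 > 0. Violating.
Others bid (2, 2, 18): truth gives 0; bid 18 gives 8 > 0. Violating.
Others bid (2, 2, 26): truth gives 0; no alternative beats it.
Others bid (2, 5, 26): truth gives 0; no alternative beats it.
(Checking all 125 profiles: 64 have a profitable deviation, 61 do not.)

64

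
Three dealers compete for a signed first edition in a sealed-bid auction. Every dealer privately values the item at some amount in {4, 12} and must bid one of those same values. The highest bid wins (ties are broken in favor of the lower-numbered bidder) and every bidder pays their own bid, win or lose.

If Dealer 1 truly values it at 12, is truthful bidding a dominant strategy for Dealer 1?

Consider the case where Dealer 2 bids 4 and Dealer 3 bids 4.
Truthful bid 12: wins, pays 12, utility 12 - 12 = 0.
Bid 4 instead: wins, pays 4, utility 12 - 4 = 8.
Since 8 > 0, bidding 4 is strictly better here, so truthful bidding is not dominant.

No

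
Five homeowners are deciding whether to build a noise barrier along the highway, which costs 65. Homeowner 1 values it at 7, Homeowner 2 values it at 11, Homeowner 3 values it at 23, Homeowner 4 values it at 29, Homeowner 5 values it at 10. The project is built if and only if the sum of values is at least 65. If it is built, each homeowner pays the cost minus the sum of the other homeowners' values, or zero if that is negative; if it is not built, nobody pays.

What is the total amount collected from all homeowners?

Total value 80 ≥ cost 65, so it is built.
Homeowner 1: others sum to 73; max(0, 65 - 73) = 0.
Homeowner 2: others sum to 69; max(0, 65 - 69) = 0.
Homeowner 3: others sum to 57; max(0, 65 - 57) = 8.
Homeowner 4: others sum to 51; max(0, 65 - 51) = 14.
Homeowner 5: others sum to 70; max(0, 65 - 70) = 0.
Total collected = 0 + 0 + 8 + 14 + 0 = 22.

22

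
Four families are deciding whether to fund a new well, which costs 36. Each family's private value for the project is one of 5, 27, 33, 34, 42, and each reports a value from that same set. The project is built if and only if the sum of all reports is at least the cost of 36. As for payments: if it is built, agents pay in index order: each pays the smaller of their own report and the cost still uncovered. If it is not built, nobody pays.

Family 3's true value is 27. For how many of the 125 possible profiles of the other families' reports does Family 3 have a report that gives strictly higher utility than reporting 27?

Others report (5, 5, 27): truth gives 1; report 5 gives 22 > 1. Violating.
Others report (5, 5, 33): truth gives 1; report 5 gives 22 > 1. Violating.
Others report (5, 5, 34): truth gives 1; report 5 gives 22 > 1. Violating.
Others report (5, 5, 42): truth gives 1; report 5 gives 22 > 1. Violating.
Others report (5, 5, 5): truth gives 1; no alternative beats it.
Others report (5, 27, 5): truth gives 23; no alternative beats it.
(Checking all 125 profiles: 4 have a profitable deviation, 121 do not.)

4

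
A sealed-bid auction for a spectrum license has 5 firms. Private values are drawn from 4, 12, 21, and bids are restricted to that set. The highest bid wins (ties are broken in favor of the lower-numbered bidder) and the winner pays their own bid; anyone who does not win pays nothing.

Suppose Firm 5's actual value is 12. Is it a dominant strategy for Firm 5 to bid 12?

Yes

Check each profile of the others' bids and compare truth against every alternative bid.
Others bid (4, 4, 4, 4): truth gives 0, best alternative gives 0.
Others bid (4, 4, 4, 12): truth gives 0, best alternative gives 0.
Others bid (4, 4, 4, 21): truth gives 0, best alternative gives 0.
Others bid (4, 4, 12, 4): truth gives 0, best alternative gives 0.
Others bid (4, 4, 12, 12): truth gives 0, best alternative gives 0.
Others bid (4, 4, 12, 21): truth gives 0, best alternative gives 0.
(Remaining 75 profiles checked similarly; truth is weakly best in each.)
In every case the truthful bid is at least as good as any alternative, so it is a dominant strategy.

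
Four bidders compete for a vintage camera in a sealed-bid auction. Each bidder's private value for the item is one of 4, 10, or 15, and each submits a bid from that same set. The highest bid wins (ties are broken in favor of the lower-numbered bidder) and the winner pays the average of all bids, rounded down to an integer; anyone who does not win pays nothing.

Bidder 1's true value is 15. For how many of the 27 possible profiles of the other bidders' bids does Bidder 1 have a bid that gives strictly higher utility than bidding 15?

Others bid (4, 4, 4): truth gives 9; bid 4 gives 11 > 9. Violating.
Others bid (4, 4, 10): truth gives 7; bid 10 gives 8 > 7. Violating.
Others bid (4, 10, 4): truth gives 7; bid 10 gives 8 > 7. Violating.
Others bid (4, 10, 10): truth gives 6; bid 10 gives 7 > 6. Violating.
Others bid (4, 4, 15): truth gives 6; no alternative beats it.
Others bid (4, 10, 15): truth gives 4; no alternative beats it.
(Checking all 27 profiles: 8 have a profitable deviation, 19 do not.)

8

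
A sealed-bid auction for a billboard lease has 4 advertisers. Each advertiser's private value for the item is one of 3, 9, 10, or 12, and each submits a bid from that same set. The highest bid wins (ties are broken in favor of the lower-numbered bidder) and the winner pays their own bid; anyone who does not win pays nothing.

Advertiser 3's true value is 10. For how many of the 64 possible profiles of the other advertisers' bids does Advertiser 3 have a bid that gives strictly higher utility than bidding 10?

2

Others bid (3, 3, 3): truth gives 0; bid 9 gives 1 > 0. Violating.
Others bid (3, 3, 9): truth gives 0; bid 9 gives 1 > 0. Violating.
Others bid (3, 3, 10): truth gives 0; no alternative beats it.
Others bid (3, 3, 12): truth gives 0; no alternative beats it.
(Checking all 64 profiles: 2 have a profitable deviation, 62 do not.)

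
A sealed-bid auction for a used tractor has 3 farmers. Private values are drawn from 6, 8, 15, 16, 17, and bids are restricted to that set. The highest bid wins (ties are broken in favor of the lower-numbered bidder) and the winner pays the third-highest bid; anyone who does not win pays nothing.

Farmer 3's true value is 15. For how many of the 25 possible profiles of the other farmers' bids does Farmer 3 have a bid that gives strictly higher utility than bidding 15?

8

Others bid (6, 15): truth gives 0; bid 16 gives 9 > 0. Violating.
Others bid (6, 16): truth gives 0; bid 17 gives 9 > 0. Violating.
Others bid (8, 15): truth gives 0; bid 16 gives 7 > 0. Violating.
Others bid (8, 16): truth gives 0; bid 17 gives 7 > 0. Violating.
Others bid (6, 6): truth gives 9; no alternative beats it.
Others bid (6, 8): truth gives 9; no alternative beats it.
(Checking all 25 profiles: 8 have a profitable deviation, 17 do not.)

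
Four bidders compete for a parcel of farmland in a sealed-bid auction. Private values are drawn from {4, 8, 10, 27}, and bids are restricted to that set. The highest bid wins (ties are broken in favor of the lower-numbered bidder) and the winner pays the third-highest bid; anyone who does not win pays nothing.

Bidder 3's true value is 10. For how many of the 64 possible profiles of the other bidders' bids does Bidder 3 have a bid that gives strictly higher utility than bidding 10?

12

Others bid (4, 4, 27): truth gives 0; bid 27 gives 6 > 0. Violating.
Others bid (4, 8, 27): truth gives 0; bid 27 gives 2 > 0. Violating.
Others bid (4, 10, 4): truth gives 0; bid 27 gives 6 > 0. Violating.
Others bid (4, 10, 8): truth gives 0; bid 27 gives 2 > 0. Violating.
Others bid (4, 4, 4): truth gives 6; no alternative beats it.
Others bid (4, 4, 8): truth gives 6; no alternative beats it.
(Checking all 64 profiles: 12 have a profitable deviation, 52 do not.)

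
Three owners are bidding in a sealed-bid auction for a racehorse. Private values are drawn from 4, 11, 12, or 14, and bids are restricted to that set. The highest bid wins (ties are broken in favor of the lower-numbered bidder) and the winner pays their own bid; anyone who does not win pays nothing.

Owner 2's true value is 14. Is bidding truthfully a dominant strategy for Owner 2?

No

Consider the case where Owner 1 bids 4 and Owner 3 bids 4.
Truthful bid 14: wins, pays 14, utility 14 - 14 = 0.
Bid 11 instead: wins, pays 11, utility 14 - 11 = 3.
Since 3 > 0, bidding 11 is strictly better here, so truthful bidding is not dominant.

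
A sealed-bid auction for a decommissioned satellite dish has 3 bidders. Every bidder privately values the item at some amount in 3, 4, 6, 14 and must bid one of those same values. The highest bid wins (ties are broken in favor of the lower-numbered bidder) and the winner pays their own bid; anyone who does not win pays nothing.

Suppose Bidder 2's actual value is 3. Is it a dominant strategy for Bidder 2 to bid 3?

Check each profile of the others' bids and compare truth against every alternative bid.
Others bid (3, 3): truth gives 0, best alternative gives -1.
Others bid (3, 4): truth gives 0, best alternative gives -1.
Others bid (3, 6): truth gives 0, best alternative gives 0.
Others bid (3, 14): truth gives 0, best alternative gives 0.
Others bid (4, 3): truth gives 0, best alternative gives 0.
Others bid (4, 4): truth gives 0, best alternative gives 0.
(Remaining 10 profiles checked similarly; truth is weakly best in each.)
In every case the truthful bid is at least as good as any alternative, so it is a dominant strategy.

Yes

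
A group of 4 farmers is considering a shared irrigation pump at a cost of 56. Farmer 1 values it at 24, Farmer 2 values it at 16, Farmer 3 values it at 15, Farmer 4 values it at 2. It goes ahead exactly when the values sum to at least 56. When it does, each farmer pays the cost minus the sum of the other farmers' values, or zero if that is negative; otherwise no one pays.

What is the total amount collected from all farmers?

53

Total value 57 ≥ cost 56, so it is built.
Farmer 1: others sum to 33; max(0, 56 - 33) = 23.
Farmer 2: others sum to 41; max(0, 56 - 41) = 15.
Farmer 3: others sum to 42; max(0, 56 - 42) = 14.
Farmer 4: others sum to 55; max(0, 56 - 55) = 1.
Total collected = 23 + 15 + 14 + 1 = 53.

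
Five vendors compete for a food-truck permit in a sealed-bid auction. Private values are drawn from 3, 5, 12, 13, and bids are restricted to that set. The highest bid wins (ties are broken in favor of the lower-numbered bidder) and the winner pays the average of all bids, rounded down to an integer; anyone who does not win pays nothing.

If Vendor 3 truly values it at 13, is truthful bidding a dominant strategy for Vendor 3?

Consider the case where Vendor 1 bids 3, Vendor 2 bids 3, Vendor 4 bids 3 and Vendor 5 bids 3.
Truthful bid 13: wins, pays 5, utility 13 - 5 = 8.
Bid 5 instead: wins, pays 3, utility 13 - 3 = 10.
Since 10 > 8, bidding 5 is strictly better here, so truthful bidding is not dominant.

No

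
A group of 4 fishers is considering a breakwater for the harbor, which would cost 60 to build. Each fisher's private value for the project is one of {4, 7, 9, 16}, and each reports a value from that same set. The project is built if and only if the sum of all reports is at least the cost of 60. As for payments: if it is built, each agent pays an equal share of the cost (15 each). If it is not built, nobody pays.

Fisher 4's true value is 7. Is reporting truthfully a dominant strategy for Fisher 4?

Yes

Check each profile of the others' reports and compare truth against every alternative report.
Others report (4, 4, 4): truth gives 0, best alternative gives 0.
Others report (4, 4, 7): truth gives 0, best alternative gives 0.
Others report (4, 4, 9): truth gives 0, best alternative gives 0.
Others report (4, 4, 16): truth gives 0, best alternative gives 0.
Others report (4, 7, 4): truth gives 0, best alternative gives 0.
Others report (4, 7, 7): truth gives 0, best alternative gives 0.
(Remaining 58 profiles checked similarly; truth is weakly best in each.)
In every case the truthful report is at least as good as any alternative, so it is a dominant strategy.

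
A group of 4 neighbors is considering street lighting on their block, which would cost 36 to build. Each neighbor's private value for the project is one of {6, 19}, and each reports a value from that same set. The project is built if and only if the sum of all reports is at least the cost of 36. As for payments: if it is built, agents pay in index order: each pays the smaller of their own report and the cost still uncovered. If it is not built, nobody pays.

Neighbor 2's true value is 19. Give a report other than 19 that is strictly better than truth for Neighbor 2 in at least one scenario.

6

Suppose Neighbor 1 reports 6, Neighbor 3 reports 6 and Neighbor 4 reports 19.
Report 19: project built, pays 19, utility 19 - 19 = 0.
Report 6: project built, pays 6, utility 19 - 6 = 13.
So reporting 6 beats truth here (13 > 0).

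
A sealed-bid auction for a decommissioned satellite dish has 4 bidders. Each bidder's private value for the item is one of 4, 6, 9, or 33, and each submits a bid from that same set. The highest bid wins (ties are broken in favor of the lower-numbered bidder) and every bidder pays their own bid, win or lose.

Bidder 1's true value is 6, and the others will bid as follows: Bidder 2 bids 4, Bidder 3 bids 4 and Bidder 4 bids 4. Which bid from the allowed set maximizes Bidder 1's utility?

Bid 4: wins, pays 4, utility 6 - 4 = 2.
Bid 6: wins, pays 6, utility 6 - 6 = 0.
Bid 9: wins, pays 9, utility 6 - 9 = -3.
Bid 33: wins, pays 33, utility 6 - 33 = -27.
The best choice is 4 with utility 2.

4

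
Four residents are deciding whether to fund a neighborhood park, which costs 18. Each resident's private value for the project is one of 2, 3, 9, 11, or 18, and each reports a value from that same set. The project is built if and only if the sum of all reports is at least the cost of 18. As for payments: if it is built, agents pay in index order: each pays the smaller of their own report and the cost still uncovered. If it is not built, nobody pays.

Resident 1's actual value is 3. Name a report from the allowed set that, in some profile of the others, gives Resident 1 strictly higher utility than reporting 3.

2

Suppose Resident 2 reports 2, Resident 3 reports 2 and Resident 4 reports 18.
Report 3: project built, pays 3, utility 3 - 3 = 0.
Report 2: project built, pays 2, utility 3 - 2 = 1.
So reporting 2 beats truth here (1 > 0).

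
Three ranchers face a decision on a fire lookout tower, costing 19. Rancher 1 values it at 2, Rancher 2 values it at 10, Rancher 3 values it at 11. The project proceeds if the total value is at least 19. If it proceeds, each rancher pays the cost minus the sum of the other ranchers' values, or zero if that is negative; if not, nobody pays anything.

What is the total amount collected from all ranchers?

Total value 23 ≥ cost 19, so it is built.
Rancher 1: others sum to 21; max(0, 19 - 21) = 0.
Rancher 2: others sum to 13; max(0, 19 - 13) = 6.
Rancher 3: others sum to 12; max(0, 19 - 12) = 7.
Total collected = 0 + 6 + 7 = 13.

13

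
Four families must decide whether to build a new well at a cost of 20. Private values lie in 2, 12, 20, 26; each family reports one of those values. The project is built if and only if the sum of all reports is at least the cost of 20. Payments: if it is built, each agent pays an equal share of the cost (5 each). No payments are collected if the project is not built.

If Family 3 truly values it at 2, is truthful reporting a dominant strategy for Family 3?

Check each profile of the others' reports and compare truth against every alternative report.
Others report (2, 2, 12): truth gives 0, best alternative gives -3.
Others report (2, 12, 2): truth gives 0, best alternative gives -3.
Others report (12, 2, 2): truth gives 0, best alternative gives -3.
Others report (2, 2, 20): truth gives -3, best alternative gives -3.
Others report (2, 2, 26): truth gives -3, best alternative gives -3.
Others report (2, 12, 12): truth gives -3, best alternative gives -3.
(Remaining 58 profiles checked similarly; truth is weakly best in each.)
In every case the truthful report is at least as good as any alternative, so it is a dominant strategy.

Yes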